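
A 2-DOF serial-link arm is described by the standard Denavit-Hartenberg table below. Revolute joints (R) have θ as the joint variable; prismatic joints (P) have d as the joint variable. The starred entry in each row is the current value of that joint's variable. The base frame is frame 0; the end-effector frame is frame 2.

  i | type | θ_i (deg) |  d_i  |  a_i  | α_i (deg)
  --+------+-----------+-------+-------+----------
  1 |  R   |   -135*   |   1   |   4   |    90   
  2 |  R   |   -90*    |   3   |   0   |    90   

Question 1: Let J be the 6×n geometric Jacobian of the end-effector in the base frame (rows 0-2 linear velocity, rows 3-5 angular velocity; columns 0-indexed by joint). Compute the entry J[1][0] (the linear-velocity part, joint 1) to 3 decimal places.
axis z_0 = ẑ; lever o_n−o_0 = (-4.9497,-0.7071,1.0000)
cross product → J_v[:, 0] = (0.7071,-4.9497,0.0000)
J_ω[:, 0] = z_0
entry J[1][0] = -4.9497

-4.950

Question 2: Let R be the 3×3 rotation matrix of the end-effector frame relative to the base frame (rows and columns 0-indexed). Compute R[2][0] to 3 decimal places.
End-effector x-axis (col 0 of R) = (-0.0000,-0.0000,-1.0000)
R[2][0] = -1.0000

-1.000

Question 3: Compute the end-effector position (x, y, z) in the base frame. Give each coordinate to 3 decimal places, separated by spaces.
-4.950 -0.707 1.000

after link 1: o_1 = (-2.8284, -2.8284, 1.0000)
after link 2: o_2 = (-4.9497, -0.7071, 1.0000)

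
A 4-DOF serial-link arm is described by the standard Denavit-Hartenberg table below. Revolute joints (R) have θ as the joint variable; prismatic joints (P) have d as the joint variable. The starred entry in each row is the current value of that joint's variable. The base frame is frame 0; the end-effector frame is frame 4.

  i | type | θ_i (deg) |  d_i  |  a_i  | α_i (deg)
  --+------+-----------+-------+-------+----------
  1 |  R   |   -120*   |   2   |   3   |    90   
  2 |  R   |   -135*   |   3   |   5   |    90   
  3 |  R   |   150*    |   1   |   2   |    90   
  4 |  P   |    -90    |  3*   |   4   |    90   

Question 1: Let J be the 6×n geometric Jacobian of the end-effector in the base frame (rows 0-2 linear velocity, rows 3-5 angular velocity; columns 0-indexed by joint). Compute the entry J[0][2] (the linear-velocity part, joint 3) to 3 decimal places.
-1.071

axis z_2 = (0.3536,0.6124,0.7071); lever o_n−o_2 = (-4.2587,-0.1802,-1.9572)
cross product → J_v[:, 2] = (-1.0712,-2.3194,2.5442)
J_ω[:, 2] = z_2
entry J[0][2] = -1.0712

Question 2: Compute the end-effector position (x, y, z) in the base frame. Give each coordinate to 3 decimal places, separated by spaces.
-6.589 1.784 -3.493

after link 1: o_1 = (-1.5000, -2.5981, 2.0000)
after link 2: o_2 = (-2.3303, 1.9638, -1.5355)
after link 3: o_3 = (-3.4552, 2.0155, 0.3963)
after link 4: o_4 = (-6.5890, 1.7836, -3.4928)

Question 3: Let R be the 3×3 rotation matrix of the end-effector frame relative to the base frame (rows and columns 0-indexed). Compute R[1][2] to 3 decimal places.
End-effector z-axis (col 2 of R) = (0.7392,0.2803,-0.6124)
R[1][2] = 0.2803

0.280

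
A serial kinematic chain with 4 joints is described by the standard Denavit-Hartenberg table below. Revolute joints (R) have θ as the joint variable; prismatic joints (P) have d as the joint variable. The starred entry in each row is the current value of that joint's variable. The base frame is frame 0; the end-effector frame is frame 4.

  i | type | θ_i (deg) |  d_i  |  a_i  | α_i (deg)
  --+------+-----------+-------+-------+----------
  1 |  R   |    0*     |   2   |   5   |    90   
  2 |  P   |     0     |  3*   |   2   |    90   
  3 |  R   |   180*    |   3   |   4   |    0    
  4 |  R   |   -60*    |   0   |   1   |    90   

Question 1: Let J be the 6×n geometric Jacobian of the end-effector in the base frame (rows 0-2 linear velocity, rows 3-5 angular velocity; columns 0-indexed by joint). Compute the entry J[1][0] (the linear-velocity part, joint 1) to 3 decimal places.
2.500

axis z_0 = ẑ; lever o_n−o_0 = (2.5000,-3.8660,-1.0000)
cross product → J_v[:, 0] = (3.8660,2.5000,-0.0000)
J_ω[:, 0] = z_0
entry J[1][0] = 2.5000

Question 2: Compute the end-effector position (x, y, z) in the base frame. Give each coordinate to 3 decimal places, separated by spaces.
after link 1: o_1 = (5.0000, 0.0000, 2.0000)
after link 2: o_2 = (7.0000, -3.0000, 2.0000)
after link 3: o_3 = (3.0000, -3.0000, -1.0000)
after link 4: o_4 = (2.5000, -3.8660, -1.0000)

2.500 -3.866 -1.000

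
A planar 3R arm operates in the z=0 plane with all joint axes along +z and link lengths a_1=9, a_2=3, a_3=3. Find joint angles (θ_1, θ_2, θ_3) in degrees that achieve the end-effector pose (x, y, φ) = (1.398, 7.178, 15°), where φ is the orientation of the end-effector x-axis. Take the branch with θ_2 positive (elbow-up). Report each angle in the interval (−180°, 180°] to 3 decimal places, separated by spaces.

90.003 150.012 134.985

wrist centre = target − a_3·(cos φ, sin φ) = (-1.4998, 6.4015)
cos θ_2 = (43.2291−9²−3²)/(2·9·3) = -0.8661; θ_2 = 150.0118° (elbow-up)
β = atan2(6.4015,-1.4998) = 103.1857°; ψ = atan2(1.4995,6.4016) = 13.1829°
θ_1 = β − ψ = 90.0028°
θ_3 = φ − θ_1 − θ_2 = 134.9854° (wrapped to (-180°,180°])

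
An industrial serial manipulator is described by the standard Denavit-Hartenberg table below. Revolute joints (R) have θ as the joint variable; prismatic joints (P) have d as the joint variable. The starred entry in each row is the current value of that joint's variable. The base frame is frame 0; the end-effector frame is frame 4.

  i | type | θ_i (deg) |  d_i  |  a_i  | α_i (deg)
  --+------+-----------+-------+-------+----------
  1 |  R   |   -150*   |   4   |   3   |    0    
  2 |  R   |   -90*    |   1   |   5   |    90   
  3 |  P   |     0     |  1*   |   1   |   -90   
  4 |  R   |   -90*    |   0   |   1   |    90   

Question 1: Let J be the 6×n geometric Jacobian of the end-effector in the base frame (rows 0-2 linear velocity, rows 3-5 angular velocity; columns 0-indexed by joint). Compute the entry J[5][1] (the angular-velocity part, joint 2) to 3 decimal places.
1.000

axis z_1 = (0.0000,0.0000,1.0000); lever o_n−o_1 = (-1.2679,6.1962,1.0000)
cross product → J_v[:, 1] = (-6.1962,-1.2679,0.0000)
J_ω[:, 1] = z_1
entry J[5][1] = 1.0000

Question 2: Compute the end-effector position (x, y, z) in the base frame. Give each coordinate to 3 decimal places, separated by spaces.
-3.866 4.696 5.000

after link 1: o_1 = (-2.5981, -1.5000, 4.0000)
after link 2: o_2 = (-5.0981, 2.8301, 5.0000)
after link 3: o_3 = (-4.7321, 4.1962, 5.0000)
after link 4: o_4 = (-3.8660, 4.6962, 5.0000)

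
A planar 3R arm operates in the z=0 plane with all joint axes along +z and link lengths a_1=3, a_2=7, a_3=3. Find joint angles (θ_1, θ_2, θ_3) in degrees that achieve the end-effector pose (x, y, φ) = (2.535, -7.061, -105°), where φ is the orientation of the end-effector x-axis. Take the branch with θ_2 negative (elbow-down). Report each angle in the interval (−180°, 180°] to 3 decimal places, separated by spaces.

60.007 -135.006 -30.000

wrist centre = target − a_3·(cos φ, sin φ) = (3.3115, -4.1632)
cos θ_2 = (28.2982−3²−7²)/(2·3·7) = -0.7072; θ_2 = -135.0065° (elbow-down)
β = atan2(-4.1632,3.3115) = -51.5010°; ψ = atan2(-4.9492,-1.9503) = -111.5077°
θ_1 = β − ψ = 60.0067°
θ_3 = φ − θ_1 − θ_2 = -30.0002° (wrapped to (-180°,180°])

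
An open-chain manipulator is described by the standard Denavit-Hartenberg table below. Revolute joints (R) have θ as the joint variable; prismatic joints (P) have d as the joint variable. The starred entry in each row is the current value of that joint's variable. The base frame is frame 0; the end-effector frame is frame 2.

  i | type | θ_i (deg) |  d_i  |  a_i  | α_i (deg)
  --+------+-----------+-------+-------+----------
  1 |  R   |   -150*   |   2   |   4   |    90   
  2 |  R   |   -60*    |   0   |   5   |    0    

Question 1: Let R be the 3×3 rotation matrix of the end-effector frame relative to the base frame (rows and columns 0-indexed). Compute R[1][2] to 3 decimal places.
0.866

End-effector z-axis (col 2 of R) = (-0.5000,0.8660,0.0000)
R[1][2] = 0.8660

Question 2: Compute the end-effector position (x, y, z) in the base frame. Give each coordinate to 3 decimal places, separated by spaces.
after link 1: o_1 = (-3.4641, -2.0000, 2.0000)
after link 2: o_2 = (-5.6292, -3.2500, -2.3301)

-5.629 -3.250 -2.330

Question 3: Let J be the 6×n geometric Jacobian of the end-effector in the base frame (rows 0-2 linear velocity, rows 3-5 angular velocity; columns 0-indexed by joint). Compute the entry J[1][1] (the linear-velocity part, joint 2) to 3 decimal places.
axis z_1 = (-0.5000,0.8660,0.0000); lever o_n−o_1 = (-2.1651,-1.2500,-4.3301)
cross product → J_v[:, 1] = (-3.7500,-2.1651,2.5000)
J_ω[:, 1] = z_1
entry J[1][1] = -2.1651

-2.165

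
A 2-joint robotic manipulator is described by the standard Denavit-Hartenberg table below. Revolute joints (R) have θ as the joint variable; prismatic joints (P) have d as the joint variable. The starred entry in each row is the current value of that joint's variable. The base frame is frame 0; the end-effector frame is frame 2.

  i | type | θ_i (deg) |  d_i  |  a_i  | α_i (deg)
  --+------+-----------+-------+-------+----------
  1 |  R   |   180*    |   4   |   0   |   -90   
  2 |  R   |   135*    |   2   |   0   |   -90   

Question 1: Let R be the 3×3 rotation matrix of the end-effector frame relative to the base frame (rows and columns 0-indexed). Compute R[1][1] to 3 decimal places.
End-effector y-axis (col 1 of R) = (0.0000,1.0000,-0.0000)
R[1][1] = 1.0000

1.000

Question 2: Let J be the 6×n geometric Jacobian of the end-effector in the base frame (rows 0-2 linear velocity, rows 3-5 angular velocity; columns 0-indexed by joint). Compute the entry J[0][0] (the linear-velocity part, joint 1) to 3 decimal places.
axis z_0 = ẑ; lever o_n−o_0 = (-0.0000,-2.0000,4.0000)
cross product → J_v[:, 0] = (2.0000,-0.0000,0.0000)
J_ω[:, 0] = z_0
entry J[0][0] = 2.0000

2.000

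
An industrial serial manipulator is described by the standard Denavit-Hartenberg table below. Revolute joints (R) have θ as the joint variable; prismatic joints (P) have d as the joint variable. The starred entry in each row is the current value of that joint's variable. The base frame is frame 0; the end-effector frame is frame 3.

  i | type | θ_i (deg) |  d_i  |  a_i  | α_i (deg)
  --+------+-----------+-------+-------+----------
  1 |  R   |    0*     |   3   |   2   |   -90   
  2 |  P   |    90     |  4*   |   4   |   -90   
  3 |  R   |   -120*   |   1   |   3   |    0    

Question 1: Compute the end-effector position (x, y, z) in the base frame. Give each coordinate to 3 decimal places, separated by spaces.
after link 1: o_1 = (2.0000, 0.0000, 3.0000)
after link 2: o_2 = (2.0000, 4.0000, -1.0000)
after link 3: o_3 = (1.0000, 6.5981, 0.5000)

1.000 6.598 0.500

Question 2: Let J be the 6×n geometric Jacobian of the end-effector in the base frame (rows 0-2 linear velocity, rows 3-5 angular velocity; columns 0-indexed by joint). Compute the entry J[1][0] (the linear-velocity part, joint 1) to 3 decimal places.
1.000

axis z_0 = ẑ; lever o_n−o_0 = (1.0000,6.5981,0.5000)
cross product → J_v[:, 0] = (-6.5981,1.0000,0.0000)
J_ω[:, 0] = z_0
entry J[1][0] = 1.0000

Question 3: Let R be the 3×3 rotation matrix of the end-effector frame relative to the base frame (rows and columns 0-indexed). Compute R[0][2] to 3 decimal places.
-1.000

End-effector z-axis (col 2 of R) = (-1.0000,0.0000,-0.0000)
R[0][2] = -1.0000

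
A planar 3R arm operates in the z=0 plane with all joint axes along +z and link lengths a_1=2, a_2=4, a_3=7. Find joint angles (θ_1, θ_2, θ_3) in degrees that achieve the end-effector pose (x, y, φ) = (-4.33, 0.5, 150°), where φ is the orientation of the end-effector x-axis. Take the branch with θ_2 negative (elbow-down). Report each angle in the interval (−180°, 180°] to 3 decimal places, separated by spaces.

30.000 -119.998 -120.002

wrist centre = target − a_3·(cos φ, sin φ) = (1.7322, -3.0000)
cos θ_2 = (12.0004−2²−4²)/(2·2·4) = -0.5000; θ_2 = -119.9982° (elbow-down)
β = atan2(-3.0000,1.7322) = -59.9982°; ψ = atan2(-3.4642,0.0001) = -89.9982°
θ_1 = β − ψ = 30.0000°
θ_3 = φ − θ_1 − θ_2 = -120.0018° (wrapped to (-180°,180°])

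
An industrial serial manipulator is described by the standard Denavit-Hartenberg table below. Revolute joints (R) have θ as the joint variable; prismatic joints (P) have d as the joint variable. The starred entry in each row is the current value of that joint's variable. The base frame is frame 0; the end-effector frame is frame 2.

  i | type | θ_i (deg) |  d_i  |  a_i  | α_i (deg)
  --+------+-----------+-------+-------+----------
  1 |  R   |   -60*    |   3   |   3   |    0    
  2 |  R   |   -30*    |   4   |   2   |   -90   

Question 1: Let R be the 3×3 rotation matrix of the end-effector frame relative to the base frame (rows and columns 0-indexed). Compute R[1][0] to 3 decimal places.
-1.000

End-effector x-axis (col 0 of R) = (0.0000,-1.0000,0.0000)
R[1][0] = -1.0000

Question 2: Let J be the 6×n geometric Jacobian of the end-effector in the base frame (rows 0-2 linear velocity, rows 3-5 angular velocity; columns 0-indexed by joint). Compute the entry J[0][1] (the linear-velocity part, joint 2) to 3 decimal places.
axis z_1 = (0.0000,0.0000,1.0000); lever o_n−o_1 = (0.0000,-2.0000,4.0000)
cross product → J_v[:, 1] = (2.0000,0.0000,-0.0000)
J_ω[:, 1] = z_1
entry J[0][1] = 2.0000

2.000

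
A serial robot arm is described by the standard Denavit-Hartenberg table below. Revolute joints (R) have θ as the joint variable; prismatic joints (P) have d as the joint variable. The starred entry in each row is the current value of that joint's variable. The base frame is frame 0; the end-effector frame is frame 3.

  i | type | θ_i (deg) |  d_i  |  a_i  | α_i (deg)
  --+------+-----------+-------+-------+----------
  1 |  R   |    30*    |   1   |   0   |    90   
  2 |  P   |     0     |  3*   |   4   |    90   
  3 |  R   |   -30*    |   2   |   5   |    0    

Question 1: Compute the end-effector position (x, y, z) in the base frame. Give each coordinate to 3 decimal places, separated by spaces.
7.464 3.732 -1.000

after link 1: o_1 = (0.0000, 0.0000, 1.0000)
after link 2: o_2 = (4.9641, -0.5981, 1.0000)
after link 3: o_3 = (7.4641, 3.7321, -1.0000)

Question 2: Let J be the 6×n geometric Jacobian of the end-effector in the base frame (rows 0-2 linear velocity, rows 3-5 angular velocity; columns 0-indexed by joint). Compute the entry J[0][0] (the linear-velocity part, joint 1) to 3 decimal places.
axis z_0 = ẑ; lever o_n−o_0 = (7.4641,3.7321,-1.0000)
cross product → J_v[:, 0] = (-3.7321,7.4641,0.0000)
J_ω[:, 0] = z_0
entry J[0][0] = -3.7321

-3.732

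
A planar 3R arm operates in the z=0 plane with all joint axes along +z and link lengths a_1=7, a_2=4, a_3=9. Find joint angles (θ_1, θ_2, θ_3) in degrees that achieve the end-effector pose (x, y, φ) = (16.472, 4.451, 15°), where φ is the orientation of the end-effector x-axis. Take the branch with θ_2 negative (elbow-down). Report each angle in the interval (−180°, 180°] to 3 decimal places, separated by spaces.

wrist centre = target − a_3·(cos φ, sin φ) = (7.7787, 2.1216)
cos θ_2 = (65.0090−7²−4²)/(2·7·4) = 0.0002; θ_2 = -89.9908° (elbow-down)
β = atan2(2.1216,7.7787) = 15.2563°; ψ = atan2(-4.0000,7.0006) = -29.7426°
θ_1 = β − ψ = 44.9989°
θ_3 = φ − θ_1 − θ_2 = 59.9919° (wrapped to (-180°,180°])

44.999 -89.991 59.992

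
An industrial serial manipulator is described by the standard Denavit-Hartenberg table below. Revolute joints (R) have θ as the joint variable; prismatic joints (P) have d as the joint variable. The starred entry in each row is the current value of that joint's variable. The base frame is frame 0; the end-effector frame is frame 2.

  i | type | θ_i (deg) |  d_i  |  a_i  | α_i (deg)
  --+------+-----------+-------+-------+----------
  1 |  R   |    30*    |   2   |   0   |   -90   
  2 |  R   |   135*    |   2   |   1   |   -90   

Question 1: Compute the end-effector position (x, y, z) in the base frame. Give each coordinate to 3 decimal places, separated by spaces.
after link 1: o_1 = (0.0000, 0.0000, 2.0000)
after link 2: o_2 = (-1.6124, 1.3785, 1.2929)

-1.612 1.378 1.293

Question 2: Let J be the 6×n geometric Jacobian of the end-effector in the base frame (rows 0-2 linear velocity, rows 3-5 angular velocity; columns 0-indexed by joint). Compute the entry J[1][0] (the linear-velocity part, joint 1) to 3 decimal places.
axis z_0 = ẑ; lever o_n−o_0 = (-1.6124,1.3785,1.2929)
cross product → J_v[:, 0] = (-1.3785,-1.6124,0.0000)
J_ω[:, 0] = z_0
entry J[1][0] = -1.6124

-1.612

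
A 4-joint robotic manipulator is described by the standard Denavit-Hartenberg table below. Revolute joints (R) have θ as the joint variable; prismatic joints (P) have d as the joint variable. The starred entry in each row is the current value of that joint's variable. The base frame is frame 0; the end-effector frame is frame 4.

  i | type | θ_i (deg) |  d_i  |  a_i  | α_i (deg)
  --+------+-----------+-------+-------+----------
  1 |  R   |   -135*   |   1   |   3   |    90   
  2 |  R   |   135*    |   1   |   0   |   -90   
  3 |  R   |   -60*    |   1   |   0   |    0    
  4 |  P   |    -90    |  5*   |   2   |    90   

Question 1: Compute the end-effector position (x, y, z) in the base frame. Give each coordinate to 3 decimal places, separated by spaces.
after link 1: o_1 = (-2.1213, -2.1213, 1.0000)
after link 2: o_2 = (-2.8284, -1.4142, 1.0000)
after link 3: o_3 = (-2.3284, -0.9142, 0.2929)
after link 4: o_4 = (-1.4016, 1.4269, -4.4674)

-1.402 1.427 -4.467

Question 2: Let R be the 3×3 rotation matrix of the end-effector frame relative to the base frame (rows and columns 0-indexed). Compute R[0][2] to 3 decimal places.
0.362

End-effector z-axis (col 2 of R) = (0.3624,-0.8624,-0.3536)
R[0][2] = 0.3624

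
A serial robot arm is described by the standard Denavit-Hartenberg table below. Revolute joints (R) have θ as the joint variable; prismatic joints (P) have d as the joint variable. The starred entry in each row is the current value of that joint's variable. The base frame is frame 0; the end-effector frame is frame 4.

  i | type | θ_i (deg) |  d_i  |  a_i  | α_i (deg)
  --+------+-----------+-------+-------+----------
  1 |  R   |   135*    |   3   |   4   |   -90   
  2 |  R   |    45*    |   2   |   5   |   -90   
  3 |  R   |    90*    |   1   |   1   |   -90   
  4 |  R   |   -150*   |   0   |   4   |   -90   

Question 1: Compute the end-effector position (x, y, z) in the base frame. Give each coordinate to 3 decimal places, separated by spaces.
after link 1: o_1 = (-2.8284, 2.8284, 3.0000)
after link 2: o_2 = (-6.7426, 3.9142, -0.5355)
after link 3: o_3 = (-5.5355, 4.1213, -1.2426)
after link 4: o_4 = (-6.9850, 0.6718, -2.6569)

-6.985 0.672 -2.657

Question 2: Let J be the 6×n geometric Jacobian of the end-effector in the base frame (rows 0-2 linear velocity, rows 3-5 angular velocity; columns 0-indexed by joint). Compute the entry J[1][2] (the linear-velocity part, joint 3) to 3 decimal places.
1.232

axis z_2 = (0.5000,-0.5000,-0.7071); lever o_n−o_2 = (-0.2424,-3.2424,-2.1213)
cross product → J_v[:, 2] = (-1.2321,1.2321,-1.7424)
J_ω[:, 2] = z_2
entry J[1][2] = 1.2321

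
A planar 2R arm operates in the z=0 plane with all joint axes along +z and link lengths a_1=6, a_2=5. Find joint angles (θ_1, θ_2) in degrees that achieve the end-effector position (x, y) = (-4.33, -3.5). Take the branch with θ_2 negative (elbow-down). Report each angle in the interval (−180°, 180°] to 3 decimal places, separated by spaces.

cos θ_2 = (30.9989−6²−5²)/(2·6·5) = -0.5000; θ_2 = -120.0012° (elbow-down)
β = atan2(-3.5000,-4.3300) = -141.0509°; ψ = atan2(-4.3301,3.4999) = -51.0521°
θ_1 = β − ψ = -89.9988°

-89.999 -120.001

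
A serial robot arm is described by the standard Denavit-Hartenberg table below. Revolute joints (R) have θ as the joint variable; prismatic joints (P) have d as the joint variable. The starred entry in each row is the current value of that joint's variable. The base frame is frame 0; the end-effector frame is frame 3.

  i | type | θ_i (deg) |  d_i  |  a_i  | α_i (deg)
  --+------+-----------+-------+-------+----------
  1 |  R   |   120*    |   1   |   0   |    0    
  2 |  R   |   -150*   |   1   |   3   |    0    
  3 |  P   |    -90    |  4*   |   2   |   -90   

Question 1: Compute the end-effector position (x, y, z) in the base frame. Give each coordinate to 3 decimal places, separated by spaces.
after link 1: o_1 = (0.0000, 0.0000, 1.0000)
after link 2: o_2 = (2.5981, -1.5000, 2.0000)
after link 3: o_3 = (1.5981, -3.2321, 6.0000)

1.598 -3.232 6.000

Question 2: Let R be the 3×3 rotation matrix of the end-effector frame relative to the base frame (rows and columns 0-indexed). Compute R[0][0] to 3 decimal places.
End-effector x-axis (col 0 of R) = (-0.5000,-0.8660,0.0000)
R[0][0] = -0.5000

-0.500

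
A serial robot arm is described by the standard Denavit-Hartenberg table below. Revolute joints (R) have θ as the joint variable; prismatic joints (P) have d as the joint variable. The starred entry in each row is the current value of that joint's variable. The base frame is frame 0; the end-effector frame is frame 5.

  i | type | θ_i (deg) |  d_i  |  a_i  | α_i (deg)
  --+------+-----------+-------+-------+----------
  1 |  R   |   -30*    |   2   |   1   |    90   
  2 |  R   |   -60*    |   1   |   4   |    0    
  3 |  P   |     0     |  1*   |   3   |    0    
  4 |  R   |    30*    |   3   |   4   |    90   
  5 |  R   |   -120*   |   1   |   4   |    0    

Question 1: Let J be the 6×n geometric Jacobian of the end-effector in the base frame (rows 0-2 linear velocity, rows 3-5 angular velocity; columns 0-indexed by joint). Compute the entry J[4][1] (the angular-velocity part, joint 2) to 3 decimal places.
axis z_1 = (-0.5000,-0.8660,0.0000); lever o_n−o_1 = (3.3301,-3.6962,-7.9282)
cross product → J_v[:, 1] = (6.8660,-3.9641,4.7321)
J_ω[:, 1] = z_1
entry J[4][1] = -0.8660

-0.866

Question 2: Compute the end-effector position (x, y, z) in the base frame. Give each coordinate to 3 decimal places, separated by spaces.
after link 1: o_1 = (0.8660, -0.5000, 2.0000)
after link 2: o_2 = (2.0981, -2.3660, -1.4641)
after link 3: o_3 = (2.8971, -3.9821, -4.0622)
after link 4: o_4 = (4.3971, -8.3122, -6.0622)
after link 5: o_5 = (4.1962, -4.1962, -5.9282)

4.196 -4.196 -5.928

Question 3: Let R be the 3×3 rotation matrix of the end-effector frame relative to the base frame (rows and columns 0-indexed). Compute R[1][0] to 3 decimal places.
End-effector x-axis (col 0 of R) = (0.0580,0.9665,0.2500)
R[1][0] = 0.9665

0.967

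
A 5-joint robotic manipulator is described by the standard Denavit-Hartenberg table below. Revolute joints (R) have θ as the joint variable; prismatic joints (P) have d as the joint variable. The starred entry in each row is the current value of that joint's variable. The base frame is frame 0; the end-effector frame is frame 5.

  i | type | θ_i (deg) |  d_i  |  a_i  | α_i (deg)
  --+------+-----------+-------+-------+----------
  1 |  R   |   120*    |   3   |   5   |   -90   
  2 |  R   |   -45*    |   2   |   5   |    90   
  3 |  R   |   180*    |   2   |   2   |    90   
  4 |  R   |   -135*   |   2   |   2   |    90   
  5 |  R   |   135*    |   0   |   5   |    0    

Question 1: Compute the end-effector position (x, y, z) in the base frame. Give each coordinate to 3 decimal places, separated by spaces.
-8.612 -0.155 6.536

after link 1: o_1 = (-2.5000, 4.3301, 3.0000)
after link 2: o_2 = (-5.9998, 6.3920, 6.5355)
after link 3: o_3 = (-4.5856, 3.9425, 6.5355)
after link 4: o_4 = (-7.3177, 4.6746, 6.5355)
after link 5: o_5 = (-8.6118, -0.1551, 6.5355)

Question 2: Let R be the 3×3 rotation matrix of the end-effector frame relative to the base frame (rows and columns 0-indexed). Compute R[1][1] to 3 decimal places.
End-effector y-axis (col 1 of R) = (0.9659,-0.2588,0.0000)
R[1][1] = -0.2588

-0.259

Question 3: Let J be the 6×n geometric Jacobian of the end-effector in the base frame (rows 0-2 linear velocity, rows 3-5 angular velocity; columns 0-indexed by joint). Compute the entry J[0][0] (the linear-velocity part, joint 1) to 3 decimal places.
0.155

axis z_0 = ẑ; lever o_n−o_0 = (-8.6118,-0.1551,6.5355)
cross product → J_v[:, 0] = (0.1551,-8.6118,0.0000)
J_ω[:, 0] = z_0
entry J[0][0] = 0.1551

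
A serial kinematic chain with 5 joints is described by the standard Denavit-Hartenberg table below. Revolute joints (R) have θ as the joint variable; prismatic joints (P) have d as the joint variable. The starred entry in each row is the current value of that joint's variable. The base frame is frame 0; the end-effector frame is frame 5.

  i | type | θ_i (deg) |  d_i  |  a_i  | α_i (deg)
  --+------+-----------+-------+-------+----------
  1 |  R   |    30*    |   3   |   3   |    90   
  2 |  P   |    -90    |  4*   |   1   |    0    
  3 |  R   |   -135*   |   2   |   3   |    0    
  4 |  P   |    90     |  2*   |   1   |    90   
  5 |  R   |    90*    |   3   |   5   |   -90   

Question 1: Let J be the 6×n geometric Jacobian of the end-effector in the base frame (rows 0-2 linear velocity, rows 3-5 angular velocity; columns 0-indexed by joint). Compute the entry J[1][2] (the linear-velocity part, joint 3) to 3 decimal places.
-1.768

axis z_2 = (0.5000,-0.8660,0.0000); lever o_n−o_2 = (0.2134,-10.2691,3.5355)
cross product → J_v[:, 2] = (-3.0619,-1.7678,-4.9497)
J_ω[:, 2] = z_2
entry J[1][2] = -1.7678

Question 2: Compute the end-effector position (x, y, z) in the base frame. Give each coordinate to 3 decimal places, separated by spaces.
after link 1: o_1 = (2.5981, 1.5000, 3.0000)
after link 2: o_2 = (4.5981, -1.9641, 2.0000)
after link 3: o_3 = (3.7610, -4.7568, 4.1213)
after link 4: o_4 = (4.1486, -6.8424, 3.4142)
after link 5: o_5 = (4.8115, -12.2332, 5.5355)

4.811 -12.233 5.536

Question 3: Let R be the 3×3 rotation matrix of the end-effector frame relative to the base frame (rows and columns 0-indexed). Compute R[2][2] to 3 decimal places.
0.707

End-effector z-axis (col 2 of R) = (0.6124,0.3536,0.7071)
R[2][2] = 0.7071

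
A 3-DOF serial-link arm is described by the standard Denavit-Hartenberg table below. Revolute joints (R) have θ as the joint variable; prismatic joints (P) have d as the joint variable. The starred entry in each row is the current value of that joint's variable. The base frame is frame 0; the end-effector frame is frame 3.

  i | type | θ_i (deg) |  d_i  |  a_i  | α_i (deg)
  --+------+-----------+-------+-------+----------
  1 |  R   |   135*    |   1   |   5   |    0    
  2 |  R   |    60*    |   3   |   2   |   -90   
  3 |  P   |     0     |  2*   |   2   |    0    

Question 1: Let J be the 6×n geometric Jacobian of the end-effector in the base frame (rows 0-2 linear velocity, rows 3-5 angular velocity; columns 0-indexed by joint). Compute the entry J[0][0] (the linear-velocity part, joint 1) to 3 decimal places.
axis z_0 = ẑ; lever o_n−o_0 = (-6.8816,0.5684,4.0000)
cross product → J_v[:, 0] = (-0.5684,-6.8816,0.0000)
J_ω[:, 0] = z_0
entry J[0][0] = -0.5684

-0.568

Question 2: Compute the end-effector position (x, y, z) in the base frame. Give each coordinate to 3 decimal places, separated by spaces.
after link 1: o_1 = (-3.5355, 3.5355, 1.0000)
after link 2: o_2 = (-5.4674, 3.0179, 4.0000)
after link 3: o_3 = (-6.8816, 0.5684, 4.0000)

-6.882 0.568 4.000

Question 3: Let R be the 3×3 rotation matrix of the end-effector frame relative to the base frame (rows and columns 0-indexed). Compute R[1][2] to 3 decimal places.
End-effector z-axis (col 2 of R) = (0.2588,-0.9659,0.0000)
R[1][2] = -0.9659

-0.966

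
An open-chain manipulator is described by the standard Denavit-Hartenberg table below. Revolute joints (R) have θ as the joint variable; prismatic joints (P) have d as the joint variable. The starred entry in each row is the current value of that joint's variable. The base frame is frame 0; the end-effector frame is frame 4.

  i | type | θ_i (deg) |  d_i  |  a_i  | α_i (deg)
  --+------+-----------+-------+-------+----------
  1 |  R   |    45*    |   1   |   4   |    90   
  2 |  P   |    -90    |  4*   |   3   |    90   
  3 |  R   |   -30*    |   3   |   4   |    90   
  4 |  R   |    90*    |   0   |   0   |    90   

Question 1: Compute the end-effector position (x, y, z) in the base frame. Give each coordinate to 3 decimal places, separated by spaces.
2.121 -0.707 -5.464

after link 1: o_1 = (2.8284, 2.8284, 1.0000)
after link 2: o_2 = (5.6569, -0.0000, -2.0000)
after link 3: o_3 = (2.1213, -0.7071, -5.4641)
after link 4: o_4 = (2.1213, -0.7071, -5.4641)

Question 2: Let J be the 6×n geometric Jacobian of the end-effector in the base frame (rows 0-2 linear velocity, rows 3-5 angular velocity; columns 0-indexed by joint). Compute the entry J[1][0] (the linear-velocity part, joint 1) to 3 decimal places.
2.121

axis z_0 = ẑ; lever o_n−o_0 = (2.1213,-0.7071,-5.4641)
cross product → J_v[:, 0] = (0.7071,2.1213,-0.0000)
J_ω[:, 0] = z_0
entry J[1][0] = 2.1213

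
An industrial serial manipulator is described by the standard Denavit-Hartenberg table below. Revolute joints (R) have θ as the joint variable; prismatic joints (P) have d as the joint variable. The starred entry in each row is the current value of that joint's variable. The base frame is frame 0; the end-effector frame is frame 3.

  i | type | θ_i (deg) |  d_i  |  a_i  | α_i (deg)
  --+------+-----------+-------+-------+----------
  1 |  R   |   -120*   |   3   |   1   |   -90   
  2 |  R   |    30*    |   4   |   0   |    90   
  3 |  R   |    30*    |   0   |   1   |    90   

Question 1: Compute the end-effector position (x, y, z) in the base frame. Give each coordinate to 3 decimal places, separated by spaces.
after link 1: o_1 = (-0.5000, -0.8660, 3.0000)
after link 2: o_2 = (2.9641, -2.8660, 3.0000)
after link 3: o_3 = (3.0221, -3.7655, 2.5670)

3.022 -3.766 2.567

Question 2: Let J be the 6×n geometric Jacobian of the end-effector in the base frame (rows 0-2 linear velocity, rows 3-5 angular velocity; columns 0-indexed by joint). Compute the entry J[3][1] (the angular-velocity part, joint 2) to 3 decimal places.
0.866

axis z_1 = (0.8660,-0.5000,0.0000); lever o_n−o_1 = (3.5221,-2.8995,-0.4330)
cross product → J_v[:, 1] = (0.2165,0.3750,-0.7500)
J_ω[:, 1] = z_1
entry J[3][1] = 0.8660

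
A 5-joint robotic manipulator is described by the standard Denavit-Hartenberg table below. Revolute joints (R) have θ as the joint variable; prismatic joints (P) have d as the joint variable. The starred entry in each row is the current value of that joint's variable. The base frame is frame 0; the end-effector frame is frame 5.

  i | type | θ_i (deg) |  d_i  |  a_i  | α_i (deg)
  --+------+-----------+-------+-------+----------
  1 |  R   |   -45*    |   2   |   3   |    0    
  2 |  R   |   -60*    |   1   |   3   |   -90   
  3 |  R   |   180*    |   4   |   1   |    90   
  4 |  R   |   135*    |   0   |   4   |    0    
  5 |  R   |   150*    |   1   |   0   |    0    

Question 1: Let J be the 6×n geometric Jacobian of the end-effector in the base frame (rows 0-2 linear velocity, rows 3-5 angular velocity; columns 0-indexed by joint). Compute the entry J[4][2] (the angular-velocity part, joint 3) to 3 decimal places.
-0.259

axis z_2 = (0.9659,-0.2588,0.0000); lever o_n−o_2 = (6.1225,-3.5335,-1.0000)
cross product → J_v[:, 2] = (0.2588,0.9659,-1.8284)
J_ω[:, 2] = z_2
entry J[4][2] = -0.2588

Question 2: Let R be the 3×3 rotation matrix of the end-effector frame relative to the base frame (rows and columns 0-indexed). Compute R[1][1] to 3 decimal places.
0.866

End-effector y-axis (col 1 of R) = (0.5000,0.8660,-0.0000)
R[1][1] = 0.8660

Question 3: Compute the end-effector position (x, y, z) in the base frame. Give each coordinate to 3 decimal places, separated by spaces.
after link 1: o_1 = (2.1213, -2.1213, 2.0000)
after link 2: o_2 = (1.3449, -5.0191, 3.0000)
after link 3: o_3 = (5.4674, -5.0884, 3.0000)
after link 4: o_4 = (7.4674, -8.5525, 3.0000)
after link 5: o_5 = (7.4674, -8.5525, 2.0000)

7.467 -8.553 2.000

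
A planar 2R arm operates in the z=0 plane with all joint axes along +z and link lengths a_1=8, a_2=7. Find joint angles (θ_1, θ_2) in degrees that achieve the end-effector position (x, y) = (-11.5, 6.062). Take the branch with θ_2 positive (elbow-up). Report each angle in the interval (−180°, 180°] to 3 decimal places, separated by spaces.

cos θ_2 = (168.9978−8²−7²)/(2·8·7) = 0.5000; θ_2 = 60.0013° (elbow-up)
β = atan2(6.0620,-11.5000) = 152.2049°; ψ = atan2(6.0623,11.4999) = 27.7964°
θ_1 = β − ψ = 124.4086°

124.409 60.001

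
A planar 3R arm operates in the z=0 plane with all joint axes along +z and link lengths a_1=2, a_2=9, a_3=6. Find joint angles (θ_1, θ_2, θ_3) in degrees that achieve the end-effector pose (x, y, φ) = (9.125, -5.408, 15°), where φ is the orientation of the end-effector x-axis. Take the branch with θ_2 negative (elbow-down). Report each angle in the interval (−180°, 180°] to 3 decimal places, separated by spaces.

60.014 -135.010 89.997

wrist centre = target − a_3·(cos φ, sin φ) = (3.3294, -6.9609)
cos θ_2 = (59.5395−2²−9²)/(2·2·9) = -0.7072; θ_2 = -135.0104° (elbow-down)
β = atan2(-6.9609,3.3294) = -64.4379°; ψ = atan2(-6.3628,-4.3651) = -124.4515°
θ_1 = β − ψ = 60.0136°
θ_3 = φ − θ_1 − θ_2 = 89.9968° (wrapped to (-180°,180°])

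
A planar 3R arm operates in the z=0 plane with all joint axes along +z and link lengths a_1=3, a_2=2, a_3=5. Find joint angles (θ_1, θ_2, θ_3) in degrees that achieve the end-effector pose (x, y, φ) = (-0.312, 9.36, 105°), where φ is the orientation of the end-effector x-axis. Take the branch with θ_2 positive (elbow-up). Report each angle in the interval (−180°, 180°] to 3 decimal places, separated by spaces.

60.013 44.976 0.010

wrist centre = target − a_3·(cos φ, sin φ) = (0.9821, 4.5304)
cos θ_2 = (21.4888−3²−2²)/(2·3·2) = 0.7074; θ_2 = 44.9764° (elbow-up)
β = atan2(4.5304,0.9821) = 77.7687°; ψ = atan2(1.4136,4.4148) = 17.7552°
θ_1 = β − ψ = 60.0134°
θ_3 = φ − θ_1 − θ_2 = 0.0101° (wrapped to (-180°,180°])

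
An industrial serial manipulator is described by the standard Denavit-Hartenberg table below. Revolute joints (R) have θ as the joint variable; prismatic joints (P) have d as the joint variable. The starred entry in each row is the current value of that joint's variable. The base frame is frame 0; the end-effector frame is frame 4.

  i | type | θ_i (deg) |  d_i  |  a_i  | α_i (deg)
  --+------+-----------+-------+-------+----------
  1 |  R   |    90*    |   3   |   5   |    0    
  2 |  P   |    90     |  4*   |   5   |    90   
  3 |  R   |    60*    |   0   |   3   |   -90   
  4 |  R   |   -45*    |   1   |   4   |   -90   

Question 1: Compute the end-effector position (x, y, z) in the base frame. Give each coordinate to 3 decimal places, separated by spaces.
-7.048 7.828 12.548

after link 1: o_1 = (0.0000, 5.0000, 3.0000)
after link 2: o_2 = (-5.0000, 5.0000, 7.0000)
after link 3: o_3 = (-6.5000, 5.0000, 9.5981)
after link 4: o_4 = (-7.0482, 7.8284, 12.5476)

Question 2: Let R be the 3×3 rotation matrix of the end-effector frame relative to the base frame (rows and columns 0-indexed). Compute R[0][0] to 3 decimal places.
-0.354

End-effector x-axis (col 0 of R) = (-0.3536,0.7071,0.6124)
R[0][0] = -0.3536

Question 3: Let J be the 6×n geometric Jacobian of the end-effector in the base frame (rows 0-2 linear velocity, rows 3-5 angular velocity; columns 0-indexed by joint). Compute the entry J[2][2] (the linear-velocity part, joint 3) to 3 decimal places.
2.048

axis z_2 = (0.0000,1.0000,0.0000); lever o_n−o_2 = (-2.0482,2.8284,5.5476)
cross product → J_v[:, 2] = (5.5476,-0.0000,2.0482)
J_ω[:, 2] = z_2
entry J[2][2] = 2.0482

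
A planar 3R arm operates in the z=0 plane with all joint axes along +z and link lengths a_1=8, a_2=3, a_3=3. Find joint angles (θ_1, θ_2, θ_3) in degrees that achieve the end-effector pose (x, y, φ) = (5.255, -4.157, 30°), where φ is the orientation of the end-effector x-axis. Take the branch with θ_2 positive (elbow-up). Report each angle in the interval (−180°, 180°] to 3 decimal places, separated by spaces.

-84.685 134.997 -20.312

wrist centre = target − a_3·(cos φ, sin φ) = (2.6569, -5.6570)
cos θ_2 = (39.0609−8²−3²)/(2·8·3) = -0.7071; θ_2 = 134.9966° (elbow-up)
β = atan2(-5.6570,2.6569) = -64.8420°; ψ = atan2(2.1214,5.8788) = 19.8427°
θ_1 = β − ψ = -84.6846°
θ_3 = φ − θ_1 − θ_2 = -20.3120° (wrapped to (-180°,180°])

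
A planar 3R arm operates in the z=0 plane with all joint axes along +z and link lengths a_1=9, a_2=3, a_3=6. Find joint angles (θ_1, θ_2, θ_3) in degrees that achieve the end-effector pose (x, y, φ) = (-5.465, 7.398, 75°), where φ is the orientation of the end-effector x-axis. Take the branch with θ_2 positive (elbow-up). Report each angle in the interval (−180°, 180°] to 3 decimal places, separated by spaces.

149.998 134.996 150.006

wrist centre = target − a_3·(cos φ, sin φ) = (-7.0179, 1.6024)
cos θ_2 = (51.8190−9²−3²)/(2·9·3) = -0.7071; θ_2 = 134.9959° (elbow-up)
β = atan2(1.6024,-7.0179) = 167.1378°; ψ = atan2(2.1215,6.8788) = 17.1401°
θ_1 = β − ψ = 149.9977°
θ_3 = φ − θ_1 − θ_2 = 150.0063° (wrapped to (-180°,180°])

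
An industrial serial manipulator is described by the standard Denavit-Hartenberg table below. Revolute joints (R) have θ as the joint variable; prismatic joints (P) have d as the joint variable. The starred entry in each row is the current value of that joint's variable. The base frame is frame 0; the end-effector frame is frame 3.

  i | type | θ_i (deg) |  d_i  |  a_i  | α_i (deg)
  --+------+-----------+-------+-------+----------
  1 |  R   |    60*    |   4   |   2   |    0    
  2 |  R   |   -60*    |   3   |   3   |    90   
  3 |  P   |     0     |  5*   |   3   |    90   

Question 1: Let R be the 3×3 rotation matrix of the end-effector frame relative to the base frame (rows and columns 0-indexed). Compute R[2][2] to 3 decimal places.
-1.000

End-effector z-axis (col 2 of R) = (0.0000,-0.0000,-1.0000)
R[2][2] = -1.0000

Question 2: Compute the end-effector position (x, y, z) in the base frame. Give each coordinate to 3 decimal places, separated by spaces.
after link 1: o_1 = (1.0000, 1.7321, 4.0000)
after link 2: o_2 = (4.0000, 1.7321, 7.0000)
after link 3: o_3 = (7.0000, -3.2679, 7.0000)

7.000 -3.268 7.000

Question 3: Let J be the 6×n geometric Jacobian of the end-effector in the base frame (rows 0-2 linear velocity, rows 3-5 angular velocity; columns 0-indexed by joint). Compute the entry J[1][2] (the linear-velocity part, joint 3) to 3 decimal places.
prismatic axis z_2 = (0.0000,-1.0000,0.0000)
J_v[:, 2] = z_2; J_ω[:, 2] = (0,0,0)
entry J[1][2] = -1.0000

-1.000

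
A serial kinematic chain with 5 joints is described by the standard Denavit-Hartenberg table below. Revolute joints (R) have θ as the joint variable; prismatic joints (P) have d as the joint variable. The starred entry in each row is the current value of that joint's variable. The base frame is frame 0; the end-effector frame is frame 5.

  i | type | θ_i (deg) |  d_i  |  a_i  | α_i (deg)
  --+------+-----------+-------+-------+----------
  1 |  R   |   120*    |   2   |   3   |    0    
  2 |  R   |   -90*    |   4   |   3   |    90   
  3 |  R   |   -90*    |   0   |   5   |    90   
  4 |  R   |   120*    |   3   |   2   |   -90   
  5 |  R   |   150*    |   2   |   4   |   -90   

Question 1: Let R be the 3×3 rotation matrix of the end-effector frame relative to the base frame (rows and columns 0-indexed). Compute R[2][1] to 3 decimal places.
End-effector y-axis (col 1 of R) = (0.2500,-0.4330,-0.8660)
R[2][1] = -0.8660

-0.866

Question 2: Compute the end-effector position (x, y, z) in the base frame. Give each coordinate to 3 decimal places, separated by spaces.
after link 1: o_1 = (-1.5000, 2.5981, 2.0000)
after link 2: o_2 = (1.0981, 4.0981, 6.0000)
after link 3: o_3 = (1.0981, 4.0981, 1.0000)
after link 4: o_4 = (-0.6340, 1.0981, 2.0000)
after link 5: o_5 = (-0.9019, 5.5622, 2.0000)

-0.902 5.562 2.000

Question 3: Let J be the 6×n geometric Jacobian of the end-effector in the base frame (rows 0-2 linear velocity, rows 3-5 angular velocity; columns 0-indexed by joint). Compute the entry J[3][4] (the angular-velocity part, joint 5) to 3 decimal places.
axis z_4 = (-0.2500,0.4330,0.8660); lever o_n−o_4 = (-0.2679,4.4641,0.0000)
cross product → J_v[:, 4] = (-3.8660,-0.2321,-1.0000)
J_ω[:, 4] = z_4
entry J[3][4] = -0.2500

-0.250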